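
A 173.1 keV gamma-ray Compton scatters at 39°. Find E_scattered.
160.9497 keV

First convert energy to wavelength:
λ = hc/E, with hc ≈ 1239.842 keV·pm (i.e. 1239.842 eV·nm)

For E = 173.1 keV = 173100 eV:
λ = 1239.842 keV·pm / 173.1 keV
λ = 7.1626 pm

Calculate the Compton shift:
Δλ = λ_C(1 - cos(39°)) = 2.4263 × 0.2229
Δλ = 0.5407 pm

Final wavelength:
λ' = 7.1626 + 0.5407 = 7.7033 pm

Final energy:
E' = hc/λ' = 1239.842 / 7.7033 = 160.9497 keV

(Intermediate values are shown rounded; full precision is carried through to the final answer.)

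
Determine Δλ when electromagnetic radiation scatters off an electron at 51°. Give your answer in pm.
0.8994 pm

Using the Compton scattering formula:
Δλ = λ_C(1 - cos θ)

where λ_C = h/(m_e·c) ≈ 2.4263 pm is the Compton wavelength of an electron.

For θ = 51°:
cos(51°) = 0.6293
1 - cos(51°) = 0.3707

Δλ = 2.4263 × 0.3707
Δλ = 0.8994 pm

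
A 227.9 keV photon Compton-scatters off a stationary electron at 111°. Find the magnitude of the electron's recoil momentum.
1.6495e-22 kg·m/s

The electron is initially at rest, so by conservation of momentum:
p⃗_e = p⃗₀ − p⃗'  (incident photon momentum minus scattered photon momentum)

Photon momentum magnitudes (p = h/λ = E/c):
λ₀ = hc/E₀ = 5.4403 pm → p₀ = h/λ₀ = 1.2180e-22 kg·m/s
Δλ = λ_C(1 − cos 111°) = 3.2958 pm
λ' = 8.7361 pm → p' = h/λ' = 7.5847e-23 kg·m/s

The scattered photon makes angle θ = 111° with the incident direction, so by the law of cosines:
|p⃗_e|² = p₀² + p'² − 2p₀p'cos θ
|p⃗_e|² = (1.2180e-22)² + (7.5847e-23)² − 2·1.2180e-22·7.5847e-23·cos(111°)
|p⃗_e| = 1.6495e-22 kg·m/s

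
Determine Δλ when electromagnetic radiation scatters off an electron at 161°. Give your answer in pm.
4.7204 pm

Using the Compton scattering formula:
Δλ = λ_C(1 - cos θ)

where λ_C = h/(m_e·c) ≈ 2.4263 pm is the Compton wavelength of an electron.

For θ = 161°:
cos(161°) = -0.9455
1 - cos(161°) = 1.9455

Δλ = 2.4263 × 1.9455
Δλ = 4.7204 pm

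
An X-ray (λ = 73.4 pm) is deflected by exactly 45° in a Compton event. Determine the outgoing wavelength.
74.1106 pm

Using the Compton formula: λ' = λ + λ_C(1 − cos θ)

For θ = 45°, cos θ = √2/2 (exact) ≈ 0.7071, so:
1 − cos 45° = 1 − (√2/2) ≈ 0.2929

Δλ = λ_C × 0.2929 = 2.4263 × 0.2929 = 0.7106 pm

λ' = 73.4 + 0.7106 = 74.1106 pm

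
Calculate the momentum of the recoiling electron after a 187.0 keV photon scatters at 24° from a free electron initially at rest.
4.1029e-23 kg·m/s

The electron is initially at rest, so by conservation of momentum:
p⃗_e = p⃗₀ − p⃗'  (incident photon momentum minus scattered photon momentum)

Photon momentum magnitudes (p = h/λ = E/c):
λ₀ = hc/E₀ = 6.6302 pm → p₀ = h/λ₀ = 9.9938e-23 kg·m/s
Δλ = λ_C(1 − cos 24°) = 0.2098 pm
λ' = 6.8399 pm → p' = h/λ' = 9.6873e-23 kg·m/s

The scattered photon makes angle θ = 24° with the incident direction, so by the law of cosines:
|p⃗_e|² = p₀² + p'² − 2p₀p'cos θ
|p⃗_e|² = (9.9938e-23)² + (9.6873e-23)² − 2·9.9938e-23·9.6873e-23·cos(24°)
|p⃗_e| = 4.1029e-23 kg·m/s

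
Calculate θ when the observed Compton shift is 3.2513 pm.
109.88°

From the Compton formula Δλ = λ_C(1 - cos θ), we can solve for θ:

cos θ = 1 - Δλ/λ_C

Given:
- Δλ = 3.2513 pm
- λ_C = h/(m_e·c) ≈ 2.42631024 pm

cos θ = 1 - 3.2513/2.42631024
cos θ = 1 - 1.340018
cos θ = -0.340018

θ = arccos(-0.340018)
θ = 109.88°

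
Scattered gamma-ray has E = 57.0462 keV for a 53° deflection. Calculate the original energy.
59.7000 keV

Convert final energy to wavelength (hc ≈ 1239.842 keV·pm):
λ' = hc/E' = 1239.842 / 57.0462 = 21.7340 pm

Calculate the Compton shift:
Δλ = λ_C(1 - cos(53°))
Δλ = 2.4263 × (1 - cos(53°))
Δλ = 0.9661 pm

Initial wavelength:
λ = λ' - Δλ = 21.7340 - 0.9661 = 20.7679 pm

Initial energy:
E = hc/λ = 1239.842 / 20.7679 = 59.7000 keV

(Intermediate values are shown rounded; full precision is carried through to the final answer.)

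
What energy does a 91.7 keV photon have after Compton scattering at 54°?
85.3839 keV

First convert energy to wavelength:
λ = hc/E, with hc ≈ 1239.842 keV·pm (i.e. 1239.842 eV·nm)

For E = 91.7 keV = 91700 eV:
λ = 1239.842 keV·pm / 91.7 keV
λ = 13.5206 pm

Calculate the Compton shift:
Δλ = λ_C(1 - cos(54°)) = 2.4263 × 0.4122
Δλ = 1.0002 pm

Final wavelength:
λ' = 13.5206 + 1.0002 = 14.5208 pm

Final energy:
E' = hc/λ' = 1239.842 / 14.5208 = 85.3839 keV

(Intermediate values are shown rounded; full precision is carried through to the final answer.)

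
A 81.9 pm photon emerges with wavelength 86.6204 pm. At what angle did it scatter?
161.00°

First find the wavelength shift:
Δλ = λ' - λ = 86.6204 - 81.9 = 4.7204 pm

Using Δλ = λ_C(1 - cos θ), with λ_C = h/(m_e·c) ≈ 2.42631024 pm:
cos θ = 1 - Δλ/λ_C
cos θ = 1 - 4.7204/2.42631024
cos θ = -0.945506

θ = arccos(-0.945506)
θ = 161.00°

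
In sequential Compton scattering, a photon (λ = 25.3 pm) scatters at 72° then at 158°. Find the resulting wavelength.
31.6525 pm

Apply Compton shift twice:

First scattering at θ₁ = 72°:
Δλ₁ = λ_C(1 - cos(72°))
Δλ₁ = 2.4263 × 0.6910
Δλ₁ = 1.6765 pm

After first scattering:
λ₁ = 25.3 + 1.6765 = 26.9765 pm

Second scattering at θ₂ = 158°:
Δλ₂ = λ_C(1 - cos(158°))
Δλ₂ = 2.4263 × 1.9272
Δλ₂ = 4.6759 pm

Final wavelength:
λ₂ = 26.9765 + 4.6759 = 31.6525 pm

Total shift: Δλ_total = 1.6765 + 4.6759 = 6.3525 pm

(Intermediate values are shown rounded; full precision is carried through to the final answer.)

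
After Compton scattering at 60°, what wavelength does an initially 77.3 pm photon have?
78.5132 pm

Using the Compton formula: λ' = λ + λ_C(1 − cos θ)

For θ = 60°, cos θ = 1/2 (exact) = 0.5000, so:
1 − cos 60° = 1 − (1/2) = 0.5000

Δλ = λ_C × 0.5000 = 2.4263 × 0.5000 = 1.2132 pm

λ' = 77.3 + 1.2132 = 78.5132 pm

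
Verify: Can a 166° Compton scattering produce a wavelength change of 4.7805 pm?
Yes, consistent

Calculate the expected shift for θ = 166°:

Δλ_expected = λ_C(1 - cos(166°))
Δλ_expected = 2.4263 × (1 - cos(166°))
Δλ_expected = 2.4263 × 1.9703
Δλ_expected = 4.7805 pm

Given shift: 4.7805 pm
Expected shift: 4.7805 pm
Difference: 0.0000 pm

The values match. This is consistent with Compton scattering at the stated angle.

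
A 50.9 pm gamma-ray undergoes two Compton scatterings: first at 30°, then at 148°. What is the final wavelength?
55.7090 pm

Apply Compton shift twice:

First scattering at θ₁ = 30°:
Δλ₁ = λ_C(1 - cos(30°))
Δλ₁ = 2.4263 × 0.1340
Δλ₁ = 0.3251 pm

After first scattering:
λ₁ = 50.9 + 0.3251 = 51.2251 pm

Second scattering at θ₂ = 148°:
Δλ₂ = λ_C(1 - cos(148°))
Δλ₂ = 2.4263 × 1.8480
Δλ₂ = 4.4839 pm

Final wavelength:
λ₂ = 51.2251 + 4.4839 = 55.7090 pm

Total shift: Δλ_total = 0.3251 + 4.4839 = 4.8090 pm

(Intermediate values are shown rounded; full precision is carried through to the final answer.)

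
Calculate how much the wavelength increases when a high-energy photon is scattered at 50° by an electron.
0.8667 pm

Using the Compton scattering formula:
Δλ = λ_C(1 - cos θ)

where λ_C = h/(m_e·c) ≈ 2.4263 pm is the Compton wavelength of an electron.

For θ = 50°:
cos(50°) = 0.6428
1 - cos(50°) = 0.3572

Δλ = 2.4263 × 0.3572
Δλ = 0.8667 pm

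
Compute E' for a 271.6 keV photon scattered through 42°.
238.9750 keV

First convert energy to wavelength:
λ = hc/E, with hc ≈ 1239.842 keV·pm (i.e. 1239.842 eV·nm)

For E = 271.6 keV = 271600 eV:
λ = 1239.842 keV·pm / 271.6 keV
λ = 4.5650 pm

Calculate the Compton shift:
Δλ = λ_C(1 - cos(42°)) = 2.4263 × 0.2569
Δλ = 0.6232 pm

Final wavelength:
λ' = 4.5650 + 0.6232 = 5.1882 pm

Final energy:
E' = hc/λ' = 1239.842 / 5.1882 = 238.9750 keV

(Intermediate values are shown rounded; full precision is carried through to the final answer.)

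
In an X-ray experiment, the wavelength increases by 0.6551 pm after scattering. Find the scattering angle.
43.11°

From the Compton formula Δλ = λ_C(1 - cos θ), we can solve for θ:

cos θ = 1 - Δλ/λ_C

Given:
- Δλ = 0.6551 pm
- λ_C = h/(m_e·c) ≈ 2.42631024 pm

cos θ = 1 - 0.6551/2.42631024
cos θ = 1 - 0.269998
cos θ = 0.730002

θ = arccos(0.730002)
θ = 43.11°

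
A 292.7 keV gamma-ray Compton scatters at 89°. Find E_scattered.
187.2917 keV

First convert energy to wavelength:
λ = hc/E, with hc ≈ 1239.842 keV·pm (i.e. 1239.842 eV·nm)

For E = 292.7 keV = 292700 eV:
λ = 1239.842 keV·pm / 292.7 keV
λ = 4.2359 pm

Calculate the Compton shift:
Δλ = λ_C(1 - cos(89°)) = 2.4263 × 0.9825
Δλ = 2.3840 pm

Final wavelength:
λ' = 4.2359 + 2.3840 = 6.6198 pm

Final energy:
E' = hc/λ' = 1239.842 / 6.6198 = 187.2917 keV

(Intermediate values are shown rounded; full precision is carried through to the final answer.)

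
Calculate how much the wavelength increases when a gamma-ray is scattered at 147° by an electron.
4.4612 pm

Using the Compton scattering formula:
Δλ = λ_C(1 - cos θ)

where λ_C = h/(m_e·c) ≈ 2.4263 pm is the Compton wavelength of an electron.

For θ = 147°:
cos(147°) = -0.8387
1 - cos(147°) = 1.8387

Δλ = 2.4263 × 1.8387
Δλ = 4.4612 pm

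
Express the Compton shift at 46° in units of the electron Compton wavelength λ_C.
0.3053 λ_C

The Compton shift formula is:
Δλ = λ_C(1 - cos θ)

Dividing both sides by λ_C:
Δλ/λ_C = 1 - cos θ

For θ = 46°:
Δλ/λ_C = 1 - cos(46°)
Δλ/λ_C = 1 - 0.6947
Δλ/λ_C = 0.3053

This means the shift is 0.3053 × λ_C = 0.7409 pm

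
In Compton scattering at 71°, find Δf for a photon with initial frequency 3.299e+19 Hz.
5.034e+18 Hz (decrease)

Convert frequency to wavelength (c = 299792458 m/s):
λ₀ = c/f₀ = 299792458/3.299e+19 = 9.0873737e-12 m = 9.0874 pm

Calculate Compton shift:
Δλ = λ_C(1 - cos(71°)) = 1.6364 pm

Final wavelength:
λ' = λ₀ + Δλ = 9.0874 + 1.6364 = 10.7238 pm

Final frequency:
f' = c/λ' = 299792458/1.0723755e-11 = 2.7955923e+19 Hz

Frequency shift (decrease):
Δf = f₀ - f' = 3.299e+19 - 2.7955923e+19 = 5.034e+18 Hz

(Intermediate values are shown rounded; full precision is carried through to the final answer.)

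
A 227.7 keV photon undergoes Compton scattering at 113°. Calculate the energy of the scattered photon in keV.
140.5810 keV

First convert energy to wavelength:
λ = hc/E, with hc ≈ 1239.842 keV·pm (i.e. 1239.842 eV·nm)

For E = 227.7 keV = 227700 eV:
λ = 1239.842 keV·pm / 227.7 keV
λ = 5.4451 pm

Calculate the Compton shift:
Δλ = λ_C(1 - cos(113°)) = 2.4263 × 1.3907
Δλ = 3.3743 pm

Final wavelength:
λ' = 5.4451 + 3.3743 = 8.8194 pm

Final energy:
E' = hc/λ' = 1239.842 / 8.8194 = 140.5810 keV

(Intermediate values are shown rounded; full precision is carried through to the final answer.)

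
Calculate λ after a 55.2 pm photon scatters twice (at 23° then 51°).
56.2923 pm

Apply Compton shift twice:

First scattering at θ₁ = 23°:
Δλ₁ = λ_C(1 - cos(23°))
Δλ₁ = 2.4263 × 0.0795
Δλ₁ = 0.1929 pm

After first scattering:
λ₁ = 55.2 + 0.1929 = 55.3929 pm

Second scattering at θ₂ = 51°:
Δλ₂ = λ_C(1 - cos(51°))
Δλ₂ = 2.4263 × 0.3707
Δλ₂ = 0.8994 pm

Final wavelength:
λ₂ = 55.3929 + 0.8994 = 56.2923 pm

Total shift: Δλ_total = 0.1929 + 0.8994 = 1.0923 pm

(Intermediate values are shown rounded; full precision is carried through to the final answer.)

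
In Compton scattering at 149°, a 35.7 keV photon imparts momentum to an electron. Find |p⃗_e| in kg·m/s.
3.4664e-23 kg·m/s

The electron is initially at rest, so by conservation of momentum:
p⃗_e = p⃗₀ − p⃗'  (incident photon momentum minus scattered photon momentum)

Photon momentum magnitudes (p = h/λ = E/c):
λ₀ = hc/E₀ = 34.7295 pm → p₀ = h/λ₀ = 1.9079e-23 kg·m/s
Δλ = λ_C(1 − cos 149°) = 4.5061 pm
λ' = 39.2355 pm → p' = h/λ' = 1.6888e-23 kg·m/s

The scattered photon makes angle θ = 149° with the incident direction, so by the law of cosines:
|p⃗_e|² = p₀² + p'² − 2p₀p'cos θ
|p⃗_e|² = (1.9079e-23)² + (1.6888e-23)² − 2·1.9079e-23·1.6888e-23·cos(149°)
|p⃗_e| = 3.4664e-23 kg·m/s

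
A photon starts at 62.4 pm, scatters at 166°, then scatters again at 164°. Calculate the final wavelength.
71.9392 pm

Apply Compton shift twice:

First scattering at θ₁ = 166°:
Δλ₁ = λ_C(1 - cos(166°))
Δλ₁ = 2.4263 × 1.9703
Δλ₁ = 4.7805 pm

After first scattering:
λ₁ = 62.4 + 4.7805 = 67.1805 pm

Second scattering at θ₂ = 164°:
Δλ₂ = λ_C(1 - cos(164°))
Δλ₂ = 2.4263 × 1.9613
Δλ₂ = 4.7586 pm

Final wavelength:
λ₂ = 67.1805 + 4.7586 = 71.9392 pm

Total shift: Δλ_total = 4.7805 + 4.7586 = 9.5392 pm

(Intermediate values are shown rounded; full precision is carried through to the final answer.)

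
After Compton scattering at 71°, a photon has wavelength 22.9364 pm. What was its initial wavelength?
21.3000 pm

From λ' = λ + Δλ, we have λ = λ' - Δλ

First calculate the Compton shift:
Δλ = λ_C(1 - cos θ)
Δλ = 2.4263 × (1 - cos(71°))
Δλ = 2.4263 × 0.6744
Δλ = 1.6364 pm

Initial wavelength:
λ = λ' - Δλ
λ = 22.9364 - 1.6364
λ = 21.3000 pm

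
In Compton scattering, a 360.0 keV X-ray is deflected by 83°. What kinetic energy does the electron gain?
137.5918 keV

By energy conservation: K_e = E_initial - E_final

First find the scattered photon energy:
Initial wavelength: λ = hc/E = 3.4440 pm
Compton shift: Δλ = λ_C(1 - cos(83°)) = 2.1306 pm
Final wavelength: λ' = 3.4440 + 2.1306 = 5.5746 pm
Final photon energy: E' = hc/λ' = 222.4082 keV

Electron kinetic energy:
K_e = E - E' = 360.0000 - 222.4082 = 137.5918 keV

(Intermediate values are shown rounded; full precision is carried through to the final answer.)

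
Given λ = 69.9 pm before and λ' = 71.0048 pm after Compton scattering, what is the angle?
57.00°

First find the wavelength shift:
Δλ = λ' - λ = 71.0048 - 69.9 = 1.1048 pm

Using Δλ = λ_C(1 - cos θ), with λ_C = h/(m_e·c) ≈ 2.42631024 pm:
cos θ = 1 - Δλ/λ_C
cos θ = 1 - 1.1048/2.42631024
cos θ = 0.544658

θ = arccos(0.544658)
θ = 57.00°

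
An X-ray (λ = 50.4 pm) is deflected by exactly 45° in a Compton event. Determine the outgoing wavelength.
51.1106 pm

Using the Compton formula: λ' = λ + λ_C(1 − cos θ)

For θ = 45°, cos θ = √2/2 (exact) ≈ 0.7071, so:
1 − cos 45° = 1 − (√2/2) ≈ 0.2929

Δλ = λ_C × 0.2929 = 2.4263 × 0.2929 = 0.7106 pm

λ' = 50.4 + 0.7106 = 51.1106 pm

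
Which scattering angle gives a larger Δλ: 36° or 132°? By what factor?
132° produces the larger shift by a factor of 8.740

Calculate both shifts using Δλ = λ_C(1 - cos θ):

For θ₁ = 36°:
Δλ₁ = 2.4263 × (1 - cos(36°))
Δλ₁ = 2.4263 × 0.1910
Δλ₁ = 0.4634 pm

For θ₂ = 132°:
Δλ₂ = 2.4263 × (1 - cos(132°))
Δλ₂ = 2.4263 × 1.6691
Δλ₂ = 4.0498 pm

The 132° angle produces the larger shift.
Ratio: 4.0498/0.4634 = 8.740

(Intermediate values are shown rounded; full precision is carried through to the final answer.)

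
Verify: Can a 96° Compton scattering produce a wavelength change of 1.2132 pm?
No, inconsistent

Calculate the expected shift for θ = 96°:

Δλ_expected = λ_C(1 - cos(96°))
Δλ_expected = 2.4263 × (1 - cos(96°))
Δλ_expected = 2.4263 × 1.1045
Δλ_expected = 2.6799 pm

Given shift: 1.2132 pm
Expected shift: 2.6799 pm
Difference: 1.4668 pm

The values do not match. The given shift corresponds to θ ≈ 60.0°, not 96°.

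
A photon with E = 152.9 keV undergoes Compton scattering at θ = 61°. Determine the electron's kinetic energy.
20.4220 keV

By energy conservation: K_e = E_initial - E_final

First find the scattered photon energy:
Initial wavelength: λ = hc/E = 8.1088 pm
Compton shift: Δλ = λ_C(1 - cos(61°)) = 1.2500 pm
Final wavelength: λ' = 8.1088 + 1.2500 = 9.3589 pm
Final photon energy: E' = hc/λ' = 132.4780 keV

Electron kinetic energy:
K_e = E - E' = 152.9000 - 132.4780 = 20.4220 keV

(Intermediate values are shown rounded; full precision is carried through to the final answer.)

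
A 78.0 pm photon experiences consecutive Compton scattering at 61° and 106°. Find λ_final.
82.3451 pm

Apply Compton shift twice:

First scattering at θ₁ = 61°:
Δλ₁ = λ_C(1 - cos(61°))
Δλ₁ = 2.4263 × 0.5152
Δλ₁ = 1.2500 pm

After first scattering:
λ₁ = 78.0 + 1.2500 = 79.2500 pm

Second scattering at θ₂ = 106°:
Δλ₂ = λ_C(1 - cos(106°))
Δλ₂ = 2.4263 × 1.2756
Δλ₂ = 3.0951 pm

Final wavelength:
λ₂ = 79.2500 + 3.0951 = 82.3451 pm

Total shift: Δλ_total = 1.2500 + 3.0951 = 4.3451 pm

(Intermediate values are shown rounded; full precision is carried through to the final answer.)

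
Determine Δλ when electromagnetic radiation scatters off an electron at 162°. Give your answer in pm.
4.7339 pm

Using the Compton scattering formula:
Δλ = λ_C(1 - cos θ)

where λ_C = h/(m_e·c) ≈ 2.4263 pm is the Compton wavelength of an electron.

For θ = 162°:
cos(162°) = -0.9511
1 - cos(162°) = 1.9511

Δλ = 2.4263 × 1.9511
Δλ = 4.7339 pm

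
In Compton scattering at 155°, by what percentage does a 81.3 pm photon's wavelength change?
5.6892%

Calculate the Compton shift:
Δλ = λ_C(1 - cos(155°))
Δλ = 2.4263 × (1 - cos(155°))
Δλ = 2.4263 × 1.9063
Δλ = 4.6253 pm

Percentage change:
(Δλ/λ₀) × 100 = (4.6253/81.3) × 100
= 5.6892%

(Intermediate values are shown rounded; full precision is carried through to the final answer.)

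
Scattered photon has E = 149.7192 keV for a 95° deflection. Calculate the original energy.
219.7001 keV

Convert final energy to wavelength (hc ≈ 1239.842 keV·pm):
λ' = hc/E' = 1239.842 / 149.7192 = 8.2811 pm

Calculate the Compton shift:
Δλ = λ_C(1 - cos(95°))
Δλ = 2.4263 × (1 - cos(95°))
Δλ = 2.6378 pm

Initial wavelength:
λ = λ' - Δλ = 8.2811 - 2.6378 = 5.6433 pm

Initial energy:
E = hc/λ = 1239.842 / 5.6433 = 219.7001 keV

(Intermediate values are shown rounded; full precision is carried through to the final answer.)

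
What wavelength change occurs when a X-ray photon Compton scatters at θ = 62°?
1.2872 pm

Using the Compton scattering formula:
Δλ = λ_C(1 - cos θ)

where λ_C = h/(m_e·c) ≈ 2.4263 pm is the Compton wavelength of an electron.

For θ = 62°:
cos(62°) = 0.4695
1 - cos(62°) = 0.5305

Δλ = 2.4263 × 0.5305
Δλ = 1.2872 pm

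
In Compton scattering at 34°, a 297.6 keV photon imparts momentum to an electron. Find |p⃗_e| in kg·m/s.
8.9852e-23 kg·m/s

The electron is initially at rest, so by conservation of momentum:
p⃗_e = p⃗₀ − p⃗'  (incident photon momentum minus scattered photon momentum)

Photon momentum magnitudes (p = h/λ = E/c):
λ₀ = hc/E₀ = 4.1661 pm → p₀ = h/λ₀ = 1.5905e-22 kg·m/s
Δλ = λ_C(1 − cos 34°) = 0.4148 pm
λ' = 4.5809 pm → p' = h/λ' = 1.4464e-22 kg·m/s

The scattered photon makes angle θ = 34° with the incident direction, so by the law of cosines:
|p⃗_e|² = p₀² + p'² − 2p₀p'cos θ
|p⃗_e|² = (1.5905e-22)² + (1.4464e-22)² − 2·1.5905e-22·1.4464e-22·cos(34°)
|p⃗_e| = 8.9852e-23 kg·m/s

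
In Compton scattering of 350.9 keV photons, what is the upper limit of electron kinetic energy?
203.0523 keV

Maximum energy transfer occurs at θ = 180° (backscattering).

Initial photon: E₀ = 350.9 keV → λ₀ = 3.5333 pm

Maximum Compton shift (at 180°):
Δλ_max = 2λ_C = 2 × 2.4263 = 4.8526 pm

Final wavelength:
λ' = 3.5333 + 4.8526 = 8.3859 pm

Minimum photon energy (maximum energy to electron):
E'_min = hc/λ' = 147.8477 keV

Maximum electron kinetic energy:
K_max = E₀ - E'_min = 350.9000 - 147.8477 = 203.0523 keV

(Intermediate values are shown rounded; full precision is carried through to the final answer.)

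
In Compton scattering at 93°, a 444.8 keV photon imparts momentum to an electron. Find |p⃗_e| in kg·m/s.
2.7384e-22 kg·m/s

The electron is initially at rest, so by conservation of momentum:
p⃗_e = p⃗₀ − p⃗'  (incident photon momentum minus scattered photon momentum)

Photon momentum magnitudes (p = h/λ = E/c):
λ₀ = hc/E₀ = 2.7874 pm → p₀ = h/λ₀ = 2.3771e-22 kg·m/s
Δλ = λ_C(1 − cos 93°) = 2.5533 pm
λ' = 5.3407 pm → p' = h/λ' = 1.2407e-22 kg·m/s

The scattered photon makes angle θ = 93° with the incident direction, so by the law of cosines:
|p⃗_e|² = p₀² + p'² − 2p₀p'cos θ
|p⃗_e|² = (2.3771e-22)² + (1.2407e-22)² − 2·2.3771e-22·1.2407e-22·cos(93°)
|p⃗_e| = 2.7384e-22 kg·m/s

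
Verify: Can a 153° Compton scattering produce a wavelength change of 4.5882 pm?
Yes, consistent

Calculate the expected shift for θ = 153°:

Δλ_expected = λ_C(1 - cos(153°))
Δλ_expected = 2.4263 × (1 - cos(153°))
Δλ_expected = 2.4263 × 1.8910
Δλ_expected = 4.5882 pm

Given shift: 4.5882 pm
Expected shift: 4.5882 pm
Difference: 0.0000 pm

The values match. This is consistent with Compton scattering at the stated angle.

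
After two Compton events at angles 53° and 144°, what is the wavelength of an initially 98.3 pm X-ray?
103.6554 pm

Apply Compton shift twice:

First scattering at θ₁ = 53°:
Δλ₁ = λ_C(1 - cos(53°))
Δλ₁ = 2.4263 × 0.3982
Δλ₁ = 0.9661 pm

After first scattering:
λ₁ = 98.3 + 0.9661 = 99.2661 pm

Second scattering at θ₂ = 144°:
Δλ₂ = λ_C(1 - cos(144°))
Δλ₂ = 2.4263 × 1.8090
Δλ₂ = 4.3892 pm

Final wavelength:
λ₂ = 99.2661 + 4.3892 = 103.6554 pm

Total shift: Δλ_total = 0.9661 + 4.3892 = 5.3554 pm

(Intermediate values are shown rounded; full precision is carried through to the final answer.)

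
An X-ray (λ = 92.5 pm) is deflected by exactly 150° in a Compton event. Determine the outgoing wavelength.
97.0276 pm

Using the Compton formula: λ' = λ + λ_C(1 − cos θ)

For θ = 150°, cos θ = -√3/2 (exact) ≈ -0.8660, so:
1 − cos 150° = 1 − (-√3/2) ≈ 1.8660

Δλ = λ_C × 1.8660 = 2.4263 × 1.8660 = 4.5276 pm

λ' = 92.5 + 4.5276 = 97.0276 pm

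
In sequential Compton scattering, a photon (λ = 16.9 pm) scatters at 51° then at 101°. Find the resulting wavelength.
20.6887 pm

Apply Compton shift twice:

First scattering at θ₁ = 51°:
Δλ₁ = λ_C(1 - cos(51°))
Δλ₁ = 2.4263 × 0.3707
Δλ₁ = 0.8994 pm

After first scattering:
λ₁ = 16.9 + 0.8994 = 17.7994 pm

Second scattering at θ₂ = 101°:
Δλ₂ = λ_C(1 - cos(101°))
Δλ₂ = 2.4263 × 1.1908
Δλ₂ = 2.8893 pm

Final wavelength:
λ₂ = 17.7994 + 2.8893 = 20.6887 pm

Total shift: Δλ_total = 0.8994 + 2.8893 = 3.7887 pm

(Intermediate values are shown rounded; full precision is carried through to the final answer.)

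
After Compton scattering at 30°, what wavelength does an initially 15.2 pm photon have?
15.5251 pm

Using the Compton formula: λ' = λ + λ_C(1 − cos θ)

For θ = 30°, cos θ = √3/2 (exact) ≈ 0.8660, so:
1 − cos 30° = 1 − (√3/2) ≈ 0.1340

Δλ = λ_C × 0.1340 = 2.4263 × 0.1340 = 0.3251 pm

λ' = 15.2 + 0.3251 = 15.5251 pm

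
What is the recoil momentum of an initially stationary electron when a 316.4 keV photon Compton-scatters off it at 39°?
1.0779e-22 kg·m/s

The electron is initially at rest, so by conservation of momentum:
p⃗_e = p⃗₀ − p⃗'  (incident photon momentum minus scattered photon momentum)

Photon momentum magnitudes (p = h/λ = E/c):
λ₀ = hc/E₀ = 3.9186 pm → p₀ = h/λ₀ = 1.6909e-22 kg·m/s
Δλ = λ_C(1 − cos 39°) = 0.5407 pm
λ' = 4.4593 pm → p' = h/λ' = 1.4859e-22 kg·m/s

The scattered photon makes angle θ = 39° with the incident direction, so by the law of cosines:
|p⃗_e|² = p₀² + p'² − 2p₀p'cos θ
|p⃗_e|² = (1.6909e-22)² + (1.4859e-22)² − 2·1.6909e-22·1.4859e-22·cos(39°)
|p⃗_e| = 1.0779e-22 kg·m/s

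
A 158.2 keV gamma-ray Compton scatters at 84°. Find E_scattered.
123.8619 keV

First convert energy to wavelength:
λ = hc/E, with hc ≈ 1239.842 keV·pm (i.e. 1239.842 eV·nm)

For E = 158.2 keV = 158200 eV:
λ = 1239.842 keV·pm / 158.2 keV
λ = 7.8372 pm

Calculate the Compton shift:
Δλ = λ_C(1 - cos(84°)) = 2.4263 × 0.8955
Δλ = 2.1727 pm

Final wavelength:
λ' = 7.8372 + 2.1727 = 10.0099 pm

Final energy:
E' = hc/λ' = 1239.842 / 10.0099 = 123.8619 keV

(Intermediate values are shown rounded; full precision is carried through to the final answer.)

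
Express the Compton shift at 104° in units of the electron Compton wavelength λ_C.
1.2419 λ_C

The Compton shift formula is:
Δλ = λ_C(1 - cos θ)

Dividing both sides by λ_C:
Δλ/λ_C = 1 - cos θ

For θ = 104°:
Δλ/λ_C = 1 - cos(104°)
Δλ/λ_C = 1 - -0.2419
Δλ/λ_C = 1.2419

This means the shift is 1.2419 × λ_C = 3.0133 pm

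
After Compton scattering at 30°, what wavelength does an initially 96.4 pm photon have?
96.7251 pm

Using the Compton formula: λ' = λ + λ_C(1 − cos θ)

For θ = 30°, cos θ = √3/2 (exact) ≈ 0.8660, so:
1 − cos 30° = 1 − (√3/2) ≈ 0.1340

Δλ = λ_C × 0.1340 = 2.4263 × 0.1340 = 0.3251 pm

λ' = 96.4 + 0.3251 = 96.7251 pm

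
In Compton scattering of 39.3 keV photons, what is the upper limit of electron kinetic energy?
5.2391 keV

Maximum energy transfer occurs at θ = 180° (backscattering).

Initial photon: E₀ = 39.3 keV → λ₀ = 31.5481 pm

Maximum Compton shift (at 180°):
Δλ_max = 2λ_C = 2 × 2.4263 = 4.8526 pm

Final wavelength:
λ' = 31.5481 + 4.8526 = 36.4008 pm

Minimum photon energy (maximum energy to electron):
E'_min = hc/λ' = 34.0609 keV

Maximum electron kinetic energy:
K_max = E₀ - E'_min = 39.3000 - 34.0609 = 5.2391 keV

(Intermediate values are shown rounded; full precision is carried through to the final answer.)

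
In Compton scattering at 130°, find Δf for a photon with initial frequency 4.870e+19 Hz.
1.914e+19 Hz (decrease)

Convert frequency to wavelength (c = 299792458 m/s):
λ₀ = c/f₀ = 299792458/4.870e+19 = 6.1559026e-12 m = 6.1559 pm

Calculate Compton shift:
Δλ = λ_C(1 - cos(130°)) = 3.9859 pm

Final wavelength:
λ' = λ₀ + Δλ = 6.1559 + 3.9859 = 10.1418 pm

Final frequency:
f' = c/λ' = 299792458/1.0141815e-11 = 2.9560040e+19 Hz

Frequency shift (decrease):
Δf = f₀ - f' = 4.870e+19 - 2.9560040e+19 = 1.914e+19 Hz

(Intermediate values are shown rounded; full precision is carried through to the final answer.)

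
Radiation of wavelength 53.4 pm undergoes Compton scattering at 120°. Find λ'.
57.0395 pm

Using the Compton formula: λ' = λ + λ_C(1 − cos θ)

For θ = 120°, cos θ = -1/2 (exact) = -0.5000, so:
1 − cos 120° = 1 − (-1/2) = 1.5000

Δλ = λ_C × 1.5000 = 2.4263 × 1.5000 = 3.6395 pm

λ' = 53.4 + 3.6395 = 57.0395 pm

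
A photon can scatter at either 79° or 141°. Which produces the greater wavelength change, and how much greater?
141° produces the larger shift by a factor of 2.196

Calculate both shifts using Δλ = λ_C(1 - cos θ):

For θ₁ = 79°:
Δλ₁ = 2.4263 × (1 - cos(79°))
Δλ₁ = 2.4263 × 0.8092
Δλ₁ = 1.9633 pm

For θ₂ = 141°:
Δλ₂ = 2.4263 × (1 - cos(141°))
Δλ₂ = 2.4263 × 1.7771
Δλ₂ = 4.3119 pm

The 141° angle produces the larger shift.
Ratio: 4.3119/1.9633 = 2.196

(Intermediate values are shown rounded; full precision is carried through to the final answer.)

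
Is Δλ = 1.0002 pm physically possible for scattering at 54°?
Yes, consistent

Calculate the expected shift for θ = 54°:

Δλ_expected = λ_C(1 - cos(54°))
Δλ_expected = 2.4263 × (1 - cos(54°))
Δλ_expected = 2.4263 × 0.4122
Δλ_expected = 1.0002 pm

Given shift: 1.0002 pm
Expected shift: 1.0002 pm
Difference: 0.0000 pm

The values match. This is consistent with Compton scattering at the stated angle.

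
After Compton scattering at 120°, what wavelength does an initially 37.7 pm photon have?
41.3395 pm

Using the Compton formula: λ' = λ + λ_C(1 − cos θ)

For θ = 120°, cos θ = -1/2 (exact) = -0.5000, so:
1 − cos 120° = 1 − (-1/2) = 1.5000

Δλ = λ_C × 1.5000 = 2.4263 × 1.5000 = 3.6395 pm

λ' = 37.7 + 3.6395 = 41.3395 pm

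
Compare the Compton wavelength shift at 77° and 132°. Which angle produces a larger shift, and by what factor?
132° produces the larger shift by a factor of 2.154

Calculate both shifts using Δλ = λ_C(1 - cos θ):

For θ₁ = 77°:
Δλ₁ = 2.4263 × (1 - cos(77°))
Δλ₁ = 2.4263 × 0.7750
Δλ₁ = 1.8805 pm

For θ₂ = 132°:
Δλ₂ = 2.4263 × (1 - cos(132°))
Δλ₂ = 2.4263 × 1.6691
Δλ₂ = 4.0498 pm

The 132° angle produces the larger shift.
Ratio: 4.0498/1.8805 = 2.154

(Intermediate values are shown rounded; full precision is carried through to the final answer.)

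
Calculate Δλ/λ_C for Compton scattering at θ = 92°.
1.0349 λ_C

The Compton shift formula is:
Δλ = λ_C(1 - cos θ)

Dividing both sides by λ_C:
Δλ/λ_C = 1 - cos θ

For θ = 92°:
Δλ/λ_C = 1 - cos(92°)
Δλ/λ_C = 1 - -0.0349
Δλ/λ_C = 1.0349

This means the shift is 1.0349 × λ_C = 2.5110 pm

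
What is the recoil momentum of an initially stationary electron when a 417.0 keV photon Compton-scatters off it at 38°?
1.3796e-22 kg·m/s

The electron is initially at rest, so by conservation of momentum:
p⃗_e = p⃗₀ − p⃗'  (incident photon momentum minus scattered photon momentum)

Photon momentum magnitudes (p = h/λ = E/c):
λ₀ = hc/E₀ = 2.9732 pm → p₀ = h/λ₀ = 2.2286e-22 kg·m/s
Δλ = λ_C(1 − cos 38°) = 0.5144 pm
λ' = 3.4876 pm → p' = h/λ' = 1.8999e-22 kg·m/s

The scattered photon makes angle θ = 38° with the incident direction, so by the law of cosines:
|p⃗_e|² = p₀² + p'² − 2p₀p'cos θ
|p⃗_e|² = (2.2286e-22)² + (1.8999e-22)² − 2·2.2286e-22·1.8999e-22·cos(38°)
|p⃗_e| = 1.3796e-22 kg·m/s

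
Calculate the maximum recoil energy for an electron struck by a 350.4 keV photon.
202.6411 keV

Maximum energy transfer occurs at θ = 180° (backscattering).

Initial photon: E₀ = 350.4 keV → λ₀ = 3.5384 pm

Maximum Compton shift (at 180°):
Δλ_max = 2λ_C = 2 × 2.4263 = 4.8526 pm

Final wavelength:
λ' = 3.5384 + 4.8526 = 8.3910 pm

Minimum photon energy (maximum energy to electron):
E'_min = hc/λ' = 147.7589 keV

Maximum electron kinetic energy:
K_max = E₀ - E'_min = 350.4000 - 147.7589 = 202.6411 keV

(Intermediate values are shown rounded; full precision is carried through to the final answer.)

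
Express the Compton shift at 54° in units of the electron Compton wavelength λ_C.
0.4122 λ_C

The Compton shift formula is:
Δλ = λ_C(1 - cos θ)

Dividing both sides by λ_C:
Δλ/λ_C = 1 - cos θ

For θ = 54°:
Δλ/λ_C = 1 - cos(54°)
Δλ/λ_C = 1 - 0.5878
Δλ/λ_C = 0.4122

This means the shift is 0.4122 × λ_C = 1.0002 pm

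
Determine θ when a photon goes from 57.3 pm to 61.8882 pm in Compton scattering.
153.00°

First find the wavelength shift:
Δλ = λ' - λ = 61.8882 - 57.3 = 4.5882 pm

Using Δλ = λ_C(1 - cos θ), with λ_C = h/(m_e·c) ≈ 2.42631024 pm:
cos θ = 1 - Δλ/λ_C
cos θ = 1 - 4.5882/2.42631024
cos θ = -0.891020

θ = arccos(-0.891020)
θ = 153.00°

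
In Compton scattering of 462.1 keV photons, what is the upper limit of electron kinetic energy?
297.5705 keV

Maximum energy transfer occurs at θ = 180° (backscattering).

Initial photon: E₀ = 462.1 keV → λ₀ = 2.6831 pm

Maximum Compton shift (at 180°):
Δλ_max = 2λ_C = 2 × 2.4263 = 4.8526 pm

Final wavelength:
λ' = 2.6831 + 4.8526 = 7.5357 pm

Minimum photon energy (maximum energy to electron):
E'_min = hc/λ' = 164.5295 keV

Maximum electron kinetic energy:
K_max = E₀ - E'_min = 462.1000 - 164.5295 = 297.5705 keV

(Intermediate values are shown rounded; full precision is carried through to the final answer.)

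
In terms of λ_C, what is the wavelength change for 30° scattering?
0.1340 λ_C

The Compton shift formula is:
Δλ = λ_C(1 - cos θ)

Dividing both sides by λ_C:
Δλ/λ_C = 1 - cos θ

For θ = 30°:
Δλ/λ_C = 1 - cos(30°)
Δλ/λ_C = 1 - 0.8660
Δλ/λ_C = 0.1340

This means the shift is 0.1340 × λ_C = 0.3251 pm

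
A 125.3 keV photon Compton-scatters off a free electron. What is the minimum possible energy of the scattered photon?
84.0707 keV (at θ = 180°)

The scattered photon has minimum energy when its wavelength is maximum, i.e., when the Compton shift Δλ = λ_C(1 − cos θ) is maximum. This occurs at θ = 180° (backscattering), giving Δλ_max = 2λ_C = 4.8526 pm.

Initial wavelength: λ₀ = hc/E₀ = 9.8950 pm
Maximum final wavelength: λ'_max = λ₀ + 2λ_C = 9.8950 + 4.8526 = 14.7476 pm
Minimum final energy: E'_min = hc/λ'_max = 84.0707 keV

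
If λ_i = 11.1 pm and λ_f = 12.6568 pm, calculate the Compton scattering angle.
69.00°

First find the wavelength shift:
Δλ = λ' - λ = 12.6568 - 11.1 = 1.5568 pm

Using Δλ = λ_C(1 - cos θ), with λ_C = h/(m_e·c) ≈ 2.42631024 pm:
cos θ = 1 - Δλ/λ_C
cos θ = 1 - 1.5568/2.42631024
cos θ = 0.358367

θ = arccos(0.358367)
θ = 69.00°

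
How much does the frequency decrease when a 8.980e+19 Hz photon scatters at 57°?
2.233e+19 Hz (decrease)

Convert frequency to wavelength (c = 299792458 m/s):
λ₀ = c/f₀ = 299792458/8.980e+19 = 3.3384461e-12 m = 3.3384 pm

Calculate Compton shift:
Δλ = λ_C(1 - cos(57°)) = 1.1048 pm

Final wavelength:
λ' = λ₀ + Δλ = 3.3384 + 1.1048 = 4.4433 pm

Final frequency:
f' = c/λ' = 299792458/4.4432931e-12 = 6.7470782e+19 Hz

Frequency shift (decrease):
Δf = f₀ - f' = 8.980e+19 - 6.7470782e+19 = 2.233e+19 Hz

(Intermediate values are shown rounded; full precision is carried through to the final answer.)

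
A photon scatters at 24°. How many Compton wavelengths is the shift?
0.0865 λ_C

The Compton shift formula is:
Δλ = λ_C(1 - cos θ)

Dividing both sides by λ_C:
Δλ/λ_C = 1 - cos θ

For θ = 24°:
Δλ/λ_C = 1 - cos(24°)
Δλ/λ_C = 1 - 0.9135
Δλ/λ_C = 0.0865

This means the shift is 0.0865 × λ_C = 0.2098 pm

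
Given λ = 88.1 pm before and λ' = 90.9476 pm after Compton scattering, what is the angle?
100.00°

First find the wavelength shift:
Δλ = λ' - λ = 90.9476 - 88.1 = 2.8476 pm

Using Δλ = λ_C(1 - cos θ), with λ_C = h/(m_e·c) ≈ 2.42631024 pm:
cos θ = 1 - Δλ/λ_C
cos θ = 1 - 2.8476/2.42631024
cos θ = -0.173634

θ = arccos(-0.173634)
θ = 100.00°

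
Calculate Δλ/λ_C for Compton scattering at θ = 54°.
0.4122 λ_C

The Compton shift formula is:
Δλ = λ_C(1 - cos θ)

Dividing both sides by λ_C:
Δλ/λ_C = 1 - cos θ

For θ = 54°:
Δλ/λ_C = 1 - cos(54°)
Δλ/λ_C = 1 - 0.5878
Δλ/λ_C = 0.4122

This means the shift is 0.4122 × λ_C = 1.0002 pm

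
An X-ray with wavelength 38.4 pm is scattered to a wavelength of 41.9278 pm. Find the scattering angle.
117.00°

First find the wavelength shift:
Δλ = λ' - λ = 41.9278 - 38.4 = 3.5278 pm

Using Δλ = λ_C(1 - cos θ), with λ_C = h/(m_e·c) ≈ 2.42631024 pm:
cos θ = 1 - Δλ/λ_C
cos θ = 1 - 3.5278/2.42631024
cos θ = -0.453977

θ = arccos(-0.453977)
θ = 117.00°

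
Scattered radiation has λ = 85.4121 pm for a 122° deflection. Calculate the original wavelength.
81.7000 pm

From λ' = λ + Δλ, we have λ = λ' - Δλ

First calculate the Compton shift:
Δλ = λ_C(1 - cos θ)
Δλ = 2.4263 × (1 - cos(122°))
Δλ = 2.4263 × 1.5299
Δλ = 3.7121 pm

Initial wavelength:
λ = λ' - Δλ
λ = 85.4121 - 3.7121
λ = 81.7000 pm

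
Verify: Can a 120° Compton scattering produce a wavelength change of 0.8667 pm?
No, inconsistent

Calculate the expected shift for θ = 120°:

Δλ_expected = λ_C(1 - cos(120°))
Δλ_expected = 2.4263 × (1 - cos(120°))
Δλ_expected = 2.4263 × 1.5000
Δλ_expected = 3.6395 pm

Given shift: 0.8667 pm
Expected shift: 3.6395 pm
Difference: 2.7728 pm

The values do not match. The given shift corresponds to θ ≈ 50.0°, not 120°.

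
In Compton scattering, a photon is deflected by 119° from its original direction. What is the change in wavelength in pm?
3.6026 pm

Using the Compton scattering formula:
Δλ = λ_C(1 - cos θ)

where λ_C = h/(m_e·c) ≈ 2.4263 pm is the Compton wavelength of an electron.

For θ = 119°:
cos(119°) = -0.4848
1 - cos(119°) = 1.4848

Δλ = 2.4263 × 1.4848
Δλ = 3.6026 pm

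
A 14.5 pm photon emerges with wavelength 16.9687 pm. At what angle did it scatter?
91.00°

First find the wavelength shift:
Δλ = λ' - λ = 16.9687 - 14.5 = 2.4687 pm

Using Δλ = λ_C(1 - cos θ), with λ_C = h/(m_e·c) ≈ 2.42631024 pm:
cos θ = 1 - Δλ/λ_C
cos θ = 1 - 2.4687/2.42631024
cos θ = -0.017471

θ = arccos(-0.017471)
θ = 91.00°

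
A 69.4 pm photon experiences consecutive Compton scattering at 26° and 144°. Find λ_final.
74.0348 pm

Apply Compton shift twice:

First scattering at θ₁ = 26°:
Δλ₁ = λ_C(1 - cos(26°))
Δλ₁ = 2.4263 × 0.1012
Δλ₁ = 0.2456 pm

After first scattering:
λ₁ = 69.4 + 0.2456 = 69.6456 pm

Second scattering at θ₂ = 144°:
Δλ₂ = λ_C(1 - cos(144°))
Δλ₂ = 2.4263 × 1.8090
Δλ₂ = 4.3892 pm

Final wavelength:
λ₂ = 69.6456 + 4.3892 = 74.0348 pm

Total shift: Δλ_total = 0.2456 + 4.3892 = 4.6348 pm

(Intermediate values are shown rounded; full precision is carried through to the final answer.)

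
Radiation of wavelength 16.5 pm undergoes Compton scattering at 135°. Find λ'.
20.6420 pm

Using the Compton formula: λ' = λ + λ_C(1 − cos θ)

For θ = 135°, cos θ = -√2/2 (exact) ≈ -0.7071, so:
1 − cos 135° = 1 − (-√2/2) ≈ 1.7071

Δλ = λ_C × 1.7071 = 2.4263 × 1.7071 = 4.1420 pm

λ' = 16.5 + 4.1420 = 20.6420 pm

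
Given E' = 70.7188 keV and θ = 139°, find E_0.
93.4001 keV

Convert final energy to wavelength (hc ≈ 1239.842 keV·pm):
λ' = hc/E' = 1239.842 / 70.7188 = 17.5320 pm

Calculate the Compton shift:
Δλ = λ_C(1 - cos(139°))
Δλ = 2.4263 × (1 - cos(139°))
Δλ = 4.2575 pm

Initial wavelength:
λ = λ' - Δλ = 17.5320 - 4.2575 = 13.2745 pm

Initial energy:
E = hc/λ = 1239.842 / 13.2745 = 93.4001 keV

(Intermediate values are shown rounded; full precision is carried through to the final answer.)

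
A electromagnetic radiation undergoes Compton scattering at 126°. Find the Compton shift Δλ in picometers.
3.8525 pm

Using the Compton scattering formula:
Δλ = λ_C(1 - cos θ)

where λ_C = h/(m_e·c) ≈ 2.4263 pm is the Compton wavelength of an electron.

For θ = 126°:
cos(126°) = -0.5878
1 - cos(126°) = 1.5878

Δλ = 2.4263 × 1.5878
Δλ = 3.8525 pm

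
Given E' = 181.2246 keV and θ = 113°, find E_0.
357.5999 keV

Convert final energy to wavelength (hc ≈ 1239.842 keV·pm):
λ' = hc/E' = 1239.842 / 181.2246 = 6.8415 pm

Calculate the Compton shift:
Δλ = λ_C(1 - cos(113°))
Δλ = 2.4263 × (1 - cos(113°))
Δλ = 3.3743 pm

Initial wavelength:
λ = λ' - Δλ = 6.8415 - 3.3743 = 3.4671 pm

Initial energy:
E = hc/λ = 1239.842 / 3.4671 = 357.5999 keV

(Intermediate values are shown rounded; full precision is carried through to the final answer.)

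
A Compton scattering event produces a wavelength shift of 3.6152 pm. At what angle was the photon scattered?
119.34°

From the Compton formula Δλ = λ_C(1 - cos θ), we can solve for θ:

cos θ = 1 - Δλ/λ_C

Given:
- Δλ = 3.6152 pm
- λ_C = h/(m_e·c) ≈ 2.42631024 pm

cos θ = 1 - 3.6152/2.42631024
cos θ = 1 - 1.489999
cos θ = -0.489999

θ = arccos(-0.489999)
θ = 119.34°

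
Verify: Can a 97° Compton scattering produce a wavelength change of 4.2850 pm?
No, inconsistent

Calculate the expected shift for θ = 97°:

Δλ_expected = λ_C(1 - cos(97°))
Δλ_expected = 2.4263 × (1 - cos(97°))
Δλ_expected = 2.4263 × 1.1219
Δλ_expected = 2.7220 pm

Given shift: 4.2850 pm
Expected shift: 2.7220 pm
Difference: 1.5630 pm

The values do not match. The given shift corresponds to θ ≈ 140.0°, not 97°.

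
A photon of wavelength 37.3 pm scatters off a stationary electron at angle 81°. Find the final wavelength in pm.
39.3468 pm

Using the Compton scattering formula:
λ' = λ + Δλ = λ + λ_C(1 - cos θ)

Given:
- Initial wavelength λ = 37.3 pm
- Scattering angle θ = 81°
- Compton wavelength λ_C ≈ 2.4263 pm

Calculate the shift:
Δλ = 2.4263 × (1 - cos(81°))
Δλ = 2.4263 × 0.8436
Δλ = 2.0468 pm

Final wavelength:
λ' = 37.3 + 2.0468 = 39.3468 pm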